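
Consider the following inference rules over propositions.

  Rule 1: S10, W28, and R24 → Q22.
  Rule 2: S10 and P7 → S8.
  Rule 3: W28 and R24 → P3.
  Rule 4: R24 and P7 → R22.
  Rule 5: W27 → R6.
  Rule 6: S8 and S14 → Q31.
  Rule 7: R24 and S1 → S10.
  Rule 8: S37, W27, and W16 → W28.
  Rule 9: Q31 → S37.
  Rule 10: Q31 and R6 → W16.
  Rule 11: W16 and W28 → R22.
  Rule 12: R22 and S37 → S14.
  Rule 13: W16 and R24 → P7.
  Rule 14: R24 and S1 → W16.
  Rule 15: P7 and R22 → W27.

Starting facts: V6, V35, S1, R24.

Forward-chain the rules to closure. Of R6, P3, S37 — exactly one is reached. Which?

From R24 and S1, Rule 14 gives W16.
W16 and R24 hold, so P7 follows (Rule 13).
R24 and P7 hold, so R22 follows (Rule 4).
P7 and R22 hold, so W27 follows (Rule 15).
W27 holds, so R6 follows (Rule 5).
S37 would need Q31 (Rule 9), but Q31 is never established. P3 would need W28 and R24 (Rule 3), but W28 is never established.

R6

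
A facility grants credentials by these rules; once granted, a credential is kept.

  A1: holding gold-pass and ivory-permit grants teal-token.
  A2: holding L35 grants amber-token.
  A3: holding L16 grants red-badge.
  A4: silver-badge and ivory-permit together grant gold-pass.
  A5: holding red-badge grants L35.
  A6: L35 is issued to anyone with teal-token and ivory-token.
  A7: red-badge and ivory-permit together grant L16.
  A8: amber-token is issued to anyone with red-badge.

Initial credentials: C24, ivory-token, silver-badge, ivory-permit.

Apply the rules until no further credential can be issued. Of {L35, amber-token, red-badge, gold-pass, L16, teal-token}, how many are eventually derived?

Holding silver-badge and ivory-permit grants gold-pass (A4).
Holding gold-pass and ivory-permit grants teal-token (A1).
Holding teal-token and ivory-token grants L35 (A6).
Holding L35 grants amber-token (A2).
L35: reached.
amber-token: reached.
red-badge would need L16 (A3), but L16 is never granted.
gold-pass: reached.
L16 would need red-badge and ivory-permit (A7), but red-badge is never granted.
teal-token: reached.
Reached: L35, amber-token, gold-pass, and teal-token — 4 of the 6.

4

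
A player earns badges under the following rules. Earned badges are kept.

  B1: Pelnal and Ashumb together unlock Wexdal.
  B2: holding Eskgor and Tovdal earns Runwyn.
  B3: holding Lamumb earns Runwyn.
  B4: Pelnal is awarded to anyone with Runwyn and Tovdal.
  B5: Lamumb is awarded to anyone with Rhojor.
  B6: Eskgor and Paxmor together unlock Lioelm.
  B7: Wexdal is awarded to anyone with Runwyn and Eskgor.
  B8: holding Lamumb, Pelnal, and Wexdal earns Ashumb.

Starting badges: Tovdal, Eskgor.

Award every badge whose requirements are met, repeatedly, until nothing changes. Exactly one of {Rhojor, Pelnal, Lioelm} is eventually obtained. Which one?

Pelnal

With Eskgor and Tovdal, Runwyn is earned (B2).
With Runwyn and Tovdal, Pelnal is earned (B4).
Lioelm would need Eskgor and Paxmor (B6), but Paxmor is never earned. No rule produces Rhojor, and it is not given.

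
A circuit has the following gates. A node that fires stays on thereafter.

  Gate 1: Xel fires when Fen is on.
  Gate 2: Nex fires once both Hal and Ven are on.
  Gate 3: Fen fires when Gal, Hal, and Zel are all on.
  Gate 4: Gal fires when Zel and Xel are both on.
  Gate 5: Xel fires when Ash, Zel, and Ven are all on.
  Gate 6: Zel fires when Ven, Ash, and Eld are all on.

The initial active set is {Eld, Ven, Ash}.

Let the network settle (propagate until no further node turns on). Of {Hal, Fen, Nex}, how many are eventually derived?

No rule produces Hal, and it is not given.
Fen would need Gal, Hal, and Zel (Gate 3), but Hal never turns on.
Nex would need Hal and Ven (Gate 2), but Hal never turns on.
None of the 3 are reached.

0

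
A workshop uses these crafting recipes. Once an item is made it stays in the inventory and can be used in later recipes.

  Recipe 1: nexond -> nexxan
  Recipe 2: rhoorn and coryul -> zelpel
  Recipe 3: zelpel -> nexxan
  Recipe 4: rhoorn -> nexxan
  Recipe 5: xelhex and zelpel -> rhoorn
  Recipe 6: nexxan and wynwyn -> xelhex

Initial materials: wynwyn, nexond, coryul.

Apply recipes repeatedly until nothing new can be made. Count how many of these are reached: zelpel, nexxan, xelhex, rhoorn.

nexond -> nexxan (Recipe 1).
nexxan and wynwyn -> xelhex (Recipe 6).
zelpel would need rhoorn and coryul (Recipe 2), but rhoorn is never obtained.
nexxan: reached.
xelhex: reached.
rhoorn would need xelhex and zelpel (Recipe 5), but zelpel is never obtained.
Reached: nexxan and xelhex — 2 of the 4.

2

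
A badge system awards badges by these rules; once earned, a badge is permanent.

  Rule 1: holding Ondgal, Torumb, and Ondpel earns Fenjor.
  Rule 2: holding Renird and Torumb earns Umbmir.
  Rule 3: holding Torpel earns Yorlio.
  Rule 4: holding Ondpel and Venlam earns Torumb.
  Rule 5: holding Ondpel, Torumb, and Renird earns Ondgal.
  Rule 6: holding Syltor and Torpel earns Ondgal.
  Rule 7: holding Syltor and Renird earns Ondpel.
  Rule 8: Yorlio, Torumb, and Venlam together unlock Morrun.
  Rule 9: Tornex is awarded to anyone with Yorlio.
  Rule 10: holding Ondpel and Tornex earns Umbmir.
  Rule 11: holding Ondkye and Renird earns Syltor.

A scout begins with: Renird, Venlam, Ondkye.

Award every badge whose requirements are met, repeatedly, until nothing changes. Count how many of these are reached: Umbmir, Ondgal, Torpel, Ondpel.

3

With Ondkye and Renird, Syltor is earned (Rule 11).
With Syltor and Renird, Ondpel is earned (Rule 7).
With Ondpel and Venlam, Torumb is earned (Rule 4).
With Ondpel, Torumb, and Renird, Ondgal is earned (Rule 5).
With Renird and Torumb, Umbmir is earned (Rule 2).
Umbmir: reached.
Ondgal: reached.
No rule produces Torpel, and it is not given.
Ondpel: reached.
Reached: Umbmir, Ondgal, and Ondpel — 3 of the 4.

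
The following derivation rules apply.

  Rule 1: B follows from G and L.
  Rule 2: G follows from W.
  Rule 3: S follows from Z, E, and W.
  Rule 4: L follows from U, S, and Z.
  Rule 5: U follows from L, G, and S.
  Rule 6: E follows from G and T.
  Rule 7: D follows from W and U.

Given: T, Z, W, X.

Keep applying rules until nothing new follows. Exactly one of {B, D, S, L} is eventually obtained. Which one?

S

From W, Rule 2 gives G.
From G and T, Rule 6 gives E.
From Z, E, and W, Rule 3 gives S.
D would need W and U (Rule 7), but U is never established. B would need G and L (Rule 1), but L is never established. L would need U, S, and Z (Rule 4), but U is never established.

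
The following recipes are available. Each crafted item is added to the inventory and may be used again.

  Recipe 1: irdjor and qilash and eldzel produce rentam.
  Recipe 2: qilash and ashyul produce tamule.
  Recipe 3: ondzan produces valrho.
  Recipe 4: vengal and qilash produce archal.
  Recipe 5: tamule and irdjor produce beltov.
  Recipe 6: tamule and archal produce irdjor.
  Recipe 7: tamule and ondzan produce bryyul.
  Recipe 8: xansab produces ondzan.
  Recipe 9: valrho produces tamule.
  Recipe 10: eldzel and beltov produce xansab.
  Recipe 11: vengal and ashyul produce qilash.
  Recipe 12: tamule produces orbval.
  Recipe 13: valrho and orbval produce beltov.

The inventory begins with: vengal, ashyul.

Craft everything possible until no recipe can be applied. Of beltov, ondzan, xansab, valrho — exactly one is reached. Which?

beltov

vengal and ashyul → qilash (Recipe 11).
vengal and qilash → archal (Recipe 4).
qilash and ashyul → tamule (Recipe 2).
Using Recipe 6, tamule and archal make irdjor.
Using Recipe 5, tamule and irdjor make beltov.
valrho would need ondzan (Recipe 3), but ondzan is never obtained. ondzan would need xansab (Recipe 8), but xansab is never obtained. xansab would need eldzel and beltov (Recipe 10), but eldzel is never obtained.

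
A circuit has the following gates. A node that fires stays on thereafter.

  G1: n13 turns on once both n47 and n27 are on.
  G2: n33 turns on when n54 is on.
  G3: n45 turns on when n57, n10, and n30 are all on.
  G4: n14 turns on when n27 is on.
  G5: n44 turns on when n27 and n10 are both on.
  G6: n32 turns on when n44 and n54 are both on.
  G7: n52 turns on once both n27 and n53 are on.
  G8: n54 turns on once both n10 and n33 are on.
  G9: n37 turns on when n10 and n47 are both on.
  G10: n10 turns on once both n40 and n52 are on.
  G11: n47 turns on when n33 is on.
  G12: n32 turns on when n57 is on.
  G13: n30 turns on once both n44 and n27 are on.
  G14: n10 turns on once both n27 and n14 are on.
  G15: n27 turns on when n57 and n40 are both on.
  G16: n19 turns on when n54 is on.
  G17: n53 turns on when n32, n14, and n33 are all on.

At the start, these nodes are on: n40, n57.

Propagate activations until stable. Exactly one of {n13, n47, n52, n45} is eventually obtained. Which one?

G15: n57 and n40 on → n27 on.
n27 is on, so n14 turns on (G4).
G14: n27 and n14 on → n10 on.
n27 and n10 are on, so n44 turns on (G5).
n44 and n27 are on, so n30 turns on (G13).
n57, n10, and n30 are on, so n45 turns on (G3).
n13 would need n47 and n27 (G1), but n47 never turns on. n47 would need n33 (G11), but n33 never turns on. n52 would need n27 and n53 (G7), but n53 never turns on.

n45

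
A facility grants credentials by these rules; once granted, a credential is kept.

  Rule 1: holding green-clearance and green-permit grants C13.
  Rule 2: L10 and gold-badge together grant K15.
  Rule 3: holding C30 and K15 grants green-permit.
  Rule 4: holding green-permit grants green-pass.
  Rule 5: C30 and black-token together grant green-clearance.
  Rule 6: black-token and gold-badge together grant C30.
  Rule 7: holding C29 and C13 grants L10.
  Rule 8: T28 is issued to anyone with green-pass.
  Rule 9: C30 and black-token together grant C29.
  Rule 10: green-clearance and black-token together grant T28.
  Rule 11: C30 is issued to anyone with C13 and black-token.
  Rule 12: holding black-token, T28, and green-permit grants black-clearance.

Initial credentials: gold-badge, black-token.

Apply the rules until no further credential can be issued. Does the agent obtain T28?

Holding black-token and gold-badge grants C30 (Rule 6).
Holding C30 and black-token grants green-clearance (Rule 5).
Holding green-clearance and black-token grants T28 (Rule 10).

Yes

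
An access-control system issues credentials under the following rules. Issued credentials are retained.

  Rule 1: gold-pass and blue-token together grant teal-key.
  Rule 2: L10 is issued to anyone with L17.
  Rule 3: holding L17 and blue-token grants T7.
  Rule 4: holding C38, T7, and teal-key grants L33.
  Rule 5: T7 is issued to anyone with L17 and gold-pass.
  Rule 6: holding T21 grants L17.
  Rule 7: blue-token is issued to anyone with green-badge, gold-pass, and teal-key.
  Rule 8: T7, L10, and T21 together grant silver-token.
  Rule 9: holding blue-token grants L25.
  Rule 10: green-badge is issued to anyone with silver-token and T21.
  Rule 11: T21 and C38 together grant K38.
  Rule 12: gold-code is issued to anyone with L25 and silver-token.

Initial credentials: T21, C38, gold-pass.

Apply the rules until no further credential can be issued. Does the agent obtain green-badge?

Yes

Holding T21 grants L17 (Rule 6).
Holding L17 and gold-pass grants T7 (Rule 5).
Holding L17 grants L10 (Rule 2).
Holding T7, L10, and T21 grants silver-token (Rule 8).
Holding silver-token and T21 grants green-badge (Rule 10).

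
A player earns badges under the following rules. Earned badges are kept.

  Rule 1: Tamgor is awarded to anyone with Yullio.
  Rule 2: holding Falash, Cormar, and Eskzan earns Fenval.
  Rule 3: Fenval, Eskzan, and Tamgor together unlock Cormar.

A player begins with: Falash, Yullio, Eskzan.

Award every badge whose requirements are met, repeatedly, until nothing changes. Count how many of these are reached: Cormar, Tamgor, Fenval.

With Yullio, Tamgor is earned (Rule 1).
Cormar would need Fenval, Eskzan, and Tamgor (Rule 3), but Fenval is never earned.
Tamgor: reached.
Fenval would need Falash, Cormar, and Eskzan (Rule 2), but Cormar is never earned.
Reached: Tamgor — 1 of the 3.

1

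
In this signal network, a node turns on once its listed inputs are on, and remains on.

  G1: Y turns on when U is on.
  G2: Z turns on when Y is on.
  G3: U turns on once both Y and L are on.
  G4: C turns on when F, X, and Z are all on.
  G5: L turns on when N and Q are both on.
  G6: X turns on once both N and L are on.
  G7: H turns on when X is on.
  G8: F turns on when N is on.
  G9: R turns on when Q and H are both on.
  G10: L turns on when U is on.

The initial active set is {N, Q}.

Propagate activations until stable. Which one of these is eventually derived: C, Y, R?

G5: N and Q on → L on.
G6: N and L on → X on.
G7: X on → H on.
Q and H are on, so R turns on (G9).
C would need F, X, and Z (G4), but Z never turns on. Y would need U (G1), but U never turns on.

R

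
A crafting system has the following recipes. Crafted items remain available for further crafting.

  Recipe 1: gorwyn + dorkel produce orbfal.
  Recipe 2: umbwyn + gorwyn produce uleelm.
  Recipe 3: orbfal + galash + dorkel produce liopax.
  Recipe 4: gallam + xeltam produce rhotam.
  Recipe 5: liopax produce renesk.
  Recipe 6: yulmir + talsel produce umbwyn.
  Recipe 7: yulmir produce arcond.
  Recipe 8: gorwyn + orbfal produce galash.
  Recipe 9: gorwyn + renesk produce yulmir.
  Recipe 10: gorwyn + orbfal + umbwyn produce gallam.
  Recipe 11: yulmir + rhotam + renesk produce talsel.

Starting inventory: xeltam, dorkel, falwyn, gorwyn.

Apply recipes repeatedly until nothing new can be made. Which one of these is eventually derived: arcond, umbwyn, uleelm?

Using Recipe 1, gorwyn and dorkel make orbfal.
Using Recipe 8, gorwyn and orbfal make galash.
orbfal + galash + dorkel → liopax (Recipe 3).
Using Recipe 5, liopax makes renesk.
gorwyn + renesk → yulmir (Recipe 9).
yulmir → arcond (Recipe 7).
umbwyn would need yulmir and talsel (Recipe 6), but talsel is never obtained. uleelm would need umbwyn and gorwyn (Recipe 2), but umbwyn is never obtained.

arcond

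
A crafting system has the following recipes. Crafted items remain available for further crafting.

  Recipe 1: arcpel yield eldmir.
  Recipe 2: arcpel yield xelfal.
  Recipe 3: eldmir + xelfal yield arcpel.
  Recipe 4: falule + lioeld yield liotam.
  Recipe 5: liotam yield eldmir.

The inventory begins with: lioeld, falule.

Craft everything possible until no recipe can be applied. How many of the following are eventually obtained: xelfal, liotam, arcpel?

1

falule + lioeld → liotam (Recipe 4).
xelfal would need arcpel (Recipe 2), but arcpel is never obtained.
liotam: reached.
arcpel would need eldmir and xelfal (Recipe 3), but xelfal is never obtained.
Reached: liotam — 1 of the 3.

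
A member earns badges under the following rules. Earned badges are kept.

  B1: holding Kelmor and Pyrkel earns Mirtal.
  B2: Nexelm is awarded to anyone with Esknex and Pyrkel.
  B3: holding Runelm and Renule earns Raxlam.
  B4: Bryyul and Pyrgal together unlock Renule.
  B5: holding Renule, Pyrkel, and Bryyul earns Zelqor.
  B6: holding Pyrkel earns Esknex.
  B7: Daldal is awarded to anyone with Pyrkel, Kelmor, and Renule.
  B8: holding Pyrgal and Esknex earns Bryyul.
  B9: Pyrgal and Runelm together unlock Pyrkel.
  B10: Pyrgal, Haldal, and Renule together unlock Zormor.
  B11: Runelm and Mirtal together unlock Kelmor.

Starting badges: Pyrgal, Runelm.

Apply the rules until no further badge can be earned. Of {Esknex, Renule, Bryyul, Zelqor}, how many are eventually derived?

With Pyrgal and Runelm, Pyrkel is earned (B9).
With Pyrkel, Esknex is earned (B6).
With Pyrgal and Esknex, Bryyul is earned (B8).
With Bryyul and Pyrgal, Renule is earned (B4).
With Renule, Pyrkel, and Bryyul, Zelqor is earned (B5).
Esknex: reached.
Renule: reached.
Bryyul: reached.
Zelqor: reached.
All 4 are reached.

4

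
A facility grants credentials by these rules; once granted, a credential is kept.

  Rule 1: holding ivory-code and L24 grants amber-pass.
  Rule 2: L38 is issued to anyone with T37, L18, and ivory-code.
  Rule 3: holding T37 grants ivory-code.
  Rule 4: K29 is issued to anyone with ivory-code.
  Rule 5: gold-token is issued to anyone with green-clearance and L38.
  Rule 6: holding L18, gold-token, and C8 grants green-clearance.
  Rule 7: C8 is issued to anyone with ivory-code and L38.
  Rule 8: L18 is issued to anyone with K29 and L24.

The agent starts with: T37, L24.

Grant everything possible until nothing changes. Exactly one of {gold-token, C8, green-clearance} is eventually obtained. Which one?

C8

Holding T37 grants ivory-code (Rule 3).
Holding ivory-code grants K29 (Rule 4).
Holding K29 and L24 grants L18 (Rule 8).
Holding T37, L18, and ivory-code grants L38 (Rule 2).
Holding ivory-code and L38 grants C8 (Rule 7).
gold-token would need green-clearance and L38 (Rule 5), but green-clearance is never granted. green-clearance would need L18, gold-token, and C8 (Rule 6), but gold-token is never granted.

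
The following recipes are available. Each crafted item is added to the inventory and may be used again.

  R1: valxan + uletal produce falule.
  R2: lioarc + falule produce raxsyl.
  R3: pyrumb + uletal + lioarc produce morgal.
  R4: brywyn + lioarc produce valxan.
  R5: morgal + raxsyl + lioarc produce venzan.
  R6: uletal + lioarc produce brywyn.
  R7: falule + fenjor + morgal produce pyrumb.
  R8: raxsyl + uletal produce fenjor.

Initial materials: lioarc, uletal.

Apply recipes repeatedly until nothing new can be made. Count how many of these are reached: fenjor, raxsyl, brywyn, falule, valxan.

uletal + lioarc → brywyn (R6).
Using R4, brywyn and lioarc make valxan.
valxan + uletal → falule (R1).
Using R2, lioarc and falule make raxsyl.
Using R8, raxsyl and uletal make fenjor.
fenjor: reached.
raxsyl: reached.
brywyn: reached.
falule: reached.
valxan: reached.
All 5 are reached.

5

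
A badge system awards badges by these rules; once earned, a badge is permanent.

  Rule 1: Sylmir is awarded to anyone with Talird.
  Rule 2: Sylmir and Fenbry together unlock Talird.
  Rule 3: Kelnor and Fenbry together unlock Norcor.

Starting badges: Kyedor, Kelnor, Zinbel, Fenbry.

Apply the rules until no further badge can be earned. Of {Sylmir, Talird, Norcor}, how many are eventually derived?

1

With Kelnor and Fenbry, Norcor is earned (Rule 3).
Sylmir would need Talird (Rule 1), but Talird is never earned.
Talird would need Sylmir and Fenbry (Rule 2), but Sylmir is never earned.
Norcor: reached.
Reached: Norcor — 1 of the 3.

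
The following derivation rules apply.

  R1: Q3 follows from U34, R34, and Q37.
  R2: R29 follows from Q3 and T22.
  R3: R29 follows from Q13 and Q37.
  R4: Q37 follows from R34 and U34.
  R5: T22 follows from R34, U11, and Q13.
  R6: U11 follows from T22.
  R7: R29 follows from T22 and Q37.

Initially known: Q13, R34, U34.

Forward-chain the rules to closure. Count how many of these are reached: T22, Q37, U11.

1

R34 and U34 hold, so Q37 follows (R4).
T22 would need R34, U11, and Q13 (R5), but U11 is never established.
Q37: reached.
U11 would need T22 (R6), but T22 is never established.
Reached: Q37 — 1 of the 3.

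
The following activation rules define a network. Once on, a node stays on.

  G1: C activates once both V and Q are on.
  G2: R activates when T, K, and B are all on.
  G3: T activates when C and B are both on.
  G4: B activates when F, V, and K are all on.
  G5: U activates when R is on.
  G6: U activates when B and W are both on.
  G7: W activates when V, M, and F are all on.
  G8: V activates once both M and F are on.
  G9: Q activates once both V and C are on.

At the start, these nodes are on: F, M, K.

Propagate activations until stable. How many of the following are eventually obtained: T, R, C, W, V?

M and F are on, so V activates (G8).
V, M, and F are on, so W activates (G7).
T would need C and B (G3), but C never turns on.
R would need T, K, and B (G2), but T never turns on.
C would need V and Q (G1), but Q never turns on.
W: reached.
V: reached.
Reached: W and V — 2 of the 5.

2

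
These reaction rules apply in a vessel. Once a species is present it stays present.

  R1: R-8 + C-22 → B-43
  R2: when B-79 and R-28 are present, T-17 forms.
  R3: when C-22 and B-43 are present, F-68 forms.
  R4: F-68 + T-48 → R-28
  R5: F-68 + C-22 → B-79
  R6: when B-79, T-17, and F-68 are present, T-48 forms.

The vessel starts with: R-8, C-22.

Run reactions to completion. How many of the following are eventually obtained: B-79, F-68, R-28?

2

R-8 and C-22 present → B-43 forms (R1).
C-22 and B-43 present → F-68 forms (R3).
F-68 and C-22 present → B-79 forms (R5).
B-79: reached.
F-68: reached.
R-28 would need F-68 and T-48 (R4), but T-48 never forms.
Reached: B-79 and F-68 — 2 of the 3.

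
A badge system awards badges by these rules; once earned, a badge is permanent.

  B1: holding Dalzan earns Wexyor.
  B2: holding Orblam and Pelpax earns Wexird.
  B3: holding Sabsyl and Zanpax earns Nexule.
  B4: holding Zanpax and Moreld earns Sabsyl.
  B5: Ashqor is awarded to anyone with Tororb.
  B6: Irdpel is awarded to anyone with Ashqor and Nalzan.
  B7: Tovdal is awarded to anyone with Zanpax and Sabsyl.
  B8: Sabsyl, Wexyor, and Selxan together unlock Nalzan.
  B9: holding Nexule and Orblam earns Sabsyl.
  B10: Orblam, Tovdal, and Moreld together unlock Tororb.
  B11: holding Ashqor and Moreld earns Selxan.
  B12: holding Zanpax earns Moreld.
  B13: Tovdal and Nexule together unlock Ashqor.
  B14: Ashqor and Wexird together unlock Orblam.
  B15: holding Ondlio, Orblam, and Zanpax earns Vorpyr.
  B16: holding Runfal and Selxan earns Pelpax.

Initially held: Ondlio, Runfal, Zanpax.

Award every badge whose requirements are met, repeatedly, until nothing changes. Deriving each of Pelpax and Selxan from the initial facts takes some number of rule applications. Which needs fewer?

Selxan

Selxan: With Zanpax, Moreld is earned (B12). With Zanpax and Moreld, Sabsyl is earned (B4). With Sabsyl and Zanpax, Nexule is earned (B3). With Zanpax and Sabsyl, Tovdal is earned (B7). With Tovdal and Nexule, Ashqor is earned (B13). With Ashqor and Moreld, Selxan is earned (B11). [6 rule applications]
Pelpax: With Zanpax, Moreld is earned (B12). With Zanpax and Moreld, Sabsyl is earned (B4). With Sabsyl and Zanpax, Nexule is earned (B3). With Zanpax and Sabsyl, Tovdal is earned (B7). With Tovdal and Nexule, Ashqor is earned (B13). With Ashqor and Moreld, Selxan is earned (B11). With Runfal and Selxan, Pelpax is earned (B16). [7 rule applications]
Selxan needs fewer.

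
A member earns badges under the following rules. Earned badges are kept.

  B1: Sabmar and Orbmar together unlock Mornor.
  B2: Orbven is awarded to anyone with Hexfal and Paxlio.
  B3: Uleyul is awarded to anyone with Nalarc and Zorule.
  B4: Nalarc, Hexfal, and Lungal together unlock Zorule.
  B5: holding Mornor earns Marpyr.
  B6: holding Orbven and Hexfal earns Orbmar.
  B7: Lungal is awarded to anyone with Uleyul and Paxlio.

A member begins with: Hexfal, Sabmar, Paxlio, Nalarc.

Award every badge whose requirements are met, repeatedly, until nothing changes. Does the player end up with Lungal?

Lungal would need Uleyul and Paxlio (B7), but Uleyul is never earned.

No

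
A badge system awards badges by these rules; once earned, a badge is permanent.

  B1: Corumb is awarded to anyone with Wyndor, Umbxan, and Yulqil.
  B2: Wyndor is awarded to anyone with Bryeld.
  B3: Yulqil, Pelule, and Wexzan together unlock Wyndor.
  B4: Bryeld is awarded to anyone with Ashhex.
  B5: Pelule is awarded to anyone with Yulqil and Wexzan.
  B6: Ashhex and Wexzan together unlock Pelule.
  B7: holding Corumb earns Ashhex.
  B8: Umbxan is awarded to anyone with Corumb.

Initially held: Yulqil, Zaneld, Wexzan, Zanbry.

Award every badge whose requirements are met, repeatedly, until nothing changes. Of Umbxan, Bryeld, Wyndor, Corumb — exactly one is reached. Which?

Wyndor

With Yulqil and Wexzan, Pelule is earned (B5).
With Yulqil, Pelule, and Wexzan, Wyndor is earned (B3).
Corumb would need Wyndor, Umbxan, and Yulqil (B1), but Umbxan is never earned. Umbxan would need Corumb (B8), but Corumb is never earned. Bryeld would need Ashhex (B4), but Ashhex is never earned.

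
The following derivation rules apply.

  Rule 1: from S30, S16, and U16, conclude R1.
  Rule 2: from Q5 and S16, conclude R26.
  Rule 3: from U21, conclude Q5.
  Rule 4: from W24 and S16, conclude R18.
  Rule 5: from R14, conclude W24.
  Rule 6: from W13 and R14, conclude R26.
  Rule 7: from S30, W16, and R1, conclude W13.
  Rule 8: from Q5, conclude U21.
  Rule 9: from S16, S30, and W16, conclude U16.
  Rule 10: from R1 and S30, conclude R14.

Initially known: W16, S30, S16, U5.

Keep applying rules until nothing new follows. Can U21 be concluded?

No

U21 would need Q5 (Rule 8), but Q5 is never established.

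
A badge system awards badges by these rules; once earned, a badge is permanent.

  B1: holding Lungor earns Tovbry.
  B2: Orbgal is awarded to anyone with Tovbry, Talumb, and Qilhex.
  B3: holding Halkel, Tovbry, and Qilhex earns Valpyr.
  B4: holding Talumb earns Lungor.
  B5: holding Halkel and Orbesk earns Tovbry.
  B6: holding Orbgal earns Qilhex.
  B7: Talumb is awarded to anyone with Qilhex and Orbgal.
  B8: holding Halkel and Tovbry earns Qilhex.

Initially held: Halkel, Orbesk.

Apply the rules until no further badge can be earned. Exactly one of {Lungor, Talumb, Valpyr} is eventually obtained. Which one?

Valpyr

With Halkel and Orbesk, Tovbry is earned (B5).
With Halkel and Tovbry, Qilhex is earned (B8).
With Halkel, Tovbry, and Qilhex, Valpyr is earned (B3).
Lungor would need Talumb (B4), but Talumb is never earned. Talumb would need Qilhex and Orbgal (B7), but Orbgal is never earned.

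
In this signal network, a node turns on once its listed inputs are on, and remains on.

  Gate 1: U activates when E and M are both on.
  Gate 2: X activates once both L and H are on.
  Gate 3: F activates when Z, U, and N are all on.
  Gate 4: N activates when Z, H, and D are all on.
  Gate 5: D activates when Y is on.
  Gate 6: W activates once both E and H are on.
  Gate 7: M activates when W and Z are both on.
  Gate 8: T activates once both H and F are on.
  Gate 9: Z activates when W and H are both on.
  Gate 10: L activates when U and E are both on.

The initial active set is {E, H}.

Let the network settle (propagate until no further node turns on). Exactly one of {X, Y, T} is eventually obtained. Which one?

Gate 6: E and H on → W on.
W and H are on, so Z activates (Gate 9).
W and Z are on, so M activates (Gate 7).
Gate 1: E and M on → U on.
U and E are on, so L activates (Gate 10).
L and H are on, so X activates (Gate 2).
T would need H and F (Gate 8), but F never turns on. No rule produces Y, and it is not given.

X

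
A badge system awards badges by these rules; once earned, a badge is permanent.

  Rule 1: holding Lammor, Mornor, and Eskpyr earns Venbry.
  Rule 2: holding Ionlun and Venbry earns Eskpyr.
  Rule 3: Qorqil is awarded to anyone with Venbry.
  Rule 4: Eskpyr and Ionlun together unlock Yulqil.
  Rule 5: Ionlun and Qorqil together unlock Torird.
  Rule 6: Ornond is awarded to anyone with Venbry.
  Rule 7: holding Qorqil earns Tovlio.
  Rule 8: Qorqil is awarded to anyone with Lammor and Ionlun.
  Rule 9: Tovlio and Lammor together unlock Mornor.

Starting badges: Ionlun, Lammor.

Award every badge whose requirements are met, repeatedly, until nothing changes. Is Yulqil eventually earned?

Yulqil would need Eskpyr and Ionlun (Rule 4), but Eskpyr is never earned.

No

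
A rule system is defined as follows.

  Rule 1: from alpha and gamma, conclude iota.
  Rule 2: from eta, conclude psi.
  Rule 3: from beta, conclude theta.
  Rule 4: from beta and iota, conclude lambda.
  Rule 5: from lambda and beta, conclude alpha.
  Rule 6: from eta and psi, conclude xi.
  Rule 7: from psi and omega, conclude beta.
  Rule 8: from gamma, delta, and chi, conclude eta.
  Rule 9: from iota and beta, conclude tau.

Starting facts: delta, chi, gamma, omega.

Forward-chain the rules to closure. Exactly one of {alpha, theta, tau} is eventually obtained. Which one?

From gamma, delta, and chi, Rule 8 gives eta.
From eta, Rule 2 gives psi.
psi and omega hold, so beta follows (Rule 7).
beta holds, so theta follows (Rule 3).
tau would need iota and beta (Rule 9), but iota is never established. alpha would need lambda and beta (Rule 5), but lambda is never established.

theta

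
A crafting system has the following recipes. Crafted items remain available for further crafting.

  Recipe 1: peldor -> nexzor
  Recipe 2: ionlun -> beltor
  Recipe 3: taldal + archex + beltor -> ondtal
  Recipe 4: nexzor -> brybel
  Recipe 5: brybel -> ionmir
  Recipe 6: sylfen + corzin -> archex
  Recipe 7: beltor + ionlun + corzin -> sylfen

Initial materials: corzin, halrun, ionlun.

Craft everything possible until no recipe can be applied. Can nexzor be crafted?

nexzor would need peldor (Recipe 1), but peldor is never obtained.

No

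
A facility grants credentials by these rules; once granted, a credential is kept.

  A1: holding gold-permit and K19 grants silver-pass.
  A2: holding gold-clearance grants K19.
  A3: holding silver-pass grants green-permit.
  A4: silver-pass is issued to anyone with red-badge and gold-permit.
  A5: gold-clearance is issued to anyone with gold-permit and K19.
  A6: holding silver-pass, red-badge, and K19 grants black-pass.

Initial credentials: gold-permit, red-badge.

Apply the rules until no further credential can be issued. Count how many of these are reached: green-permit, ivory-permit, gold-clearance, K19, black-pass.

Holding red-badge and gold-permit grants silver-pass (A4).
Holding silver-pass grants green-permit (A3).
green-permit: reached.
No rule produces ivory-permit, and it is not given.
gold-clearance would need gold-permit and K19 (A5), but K19 is never granted.
K19 would need gold-clearance (A2), but gold-clearance is never granted.
black-pass would need silver-pass, red-badge, and K19 (A6), but K19 is never granted.
Reached: green-permit — 1 of the 5.

1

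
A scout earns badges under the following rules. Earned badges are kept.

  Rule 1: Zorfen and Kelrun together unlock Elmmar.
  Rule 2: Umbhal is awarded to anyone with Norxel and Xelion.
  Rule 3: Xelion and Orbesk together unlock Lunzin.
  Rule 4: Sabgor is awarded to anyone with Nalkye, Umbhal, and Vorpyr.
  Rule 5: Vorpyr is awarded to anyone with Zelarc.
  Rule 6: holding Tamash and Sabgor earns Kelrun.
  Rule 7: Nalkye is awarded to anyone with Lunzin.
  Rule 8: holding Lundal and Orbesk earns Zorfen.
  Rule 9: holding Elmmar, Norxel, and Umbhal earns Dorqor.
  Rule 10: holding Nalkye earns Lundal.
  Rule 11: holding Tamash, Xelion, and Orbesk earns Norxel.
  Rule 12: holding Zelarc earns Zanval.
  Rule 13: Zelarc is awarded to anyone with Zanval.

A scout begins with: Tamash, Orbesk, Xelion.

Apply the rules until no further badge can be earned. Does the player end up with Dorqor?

Dorqor would need Elmmar, Norxel, and Umbhal (Rule 9), but Elmmar is never earned.

No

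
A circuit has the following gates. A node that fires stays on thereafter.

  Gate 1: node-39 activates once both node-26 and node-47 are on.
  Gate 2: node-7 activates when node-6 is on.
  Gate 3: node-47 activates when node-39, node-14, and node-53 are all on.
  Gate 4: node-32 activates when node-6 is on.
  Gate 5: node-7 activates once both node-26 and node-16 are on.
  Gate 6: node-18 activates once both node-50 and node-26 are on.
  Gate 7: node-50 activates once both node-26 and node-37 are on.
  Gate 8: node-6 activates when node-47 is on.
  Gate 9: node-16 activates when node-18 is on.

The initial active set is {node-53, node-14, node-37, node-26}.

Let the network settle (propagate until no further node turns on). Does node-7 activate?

Yes

Gate 7: node-26 and node-37 on → node-50 on.
Gate 6: node-50 and node-26 on → node-18 on.
node-18 is on, so node-16 activates (Gate 9).
Gate 5: node-26 and node-16 on → node-7 on.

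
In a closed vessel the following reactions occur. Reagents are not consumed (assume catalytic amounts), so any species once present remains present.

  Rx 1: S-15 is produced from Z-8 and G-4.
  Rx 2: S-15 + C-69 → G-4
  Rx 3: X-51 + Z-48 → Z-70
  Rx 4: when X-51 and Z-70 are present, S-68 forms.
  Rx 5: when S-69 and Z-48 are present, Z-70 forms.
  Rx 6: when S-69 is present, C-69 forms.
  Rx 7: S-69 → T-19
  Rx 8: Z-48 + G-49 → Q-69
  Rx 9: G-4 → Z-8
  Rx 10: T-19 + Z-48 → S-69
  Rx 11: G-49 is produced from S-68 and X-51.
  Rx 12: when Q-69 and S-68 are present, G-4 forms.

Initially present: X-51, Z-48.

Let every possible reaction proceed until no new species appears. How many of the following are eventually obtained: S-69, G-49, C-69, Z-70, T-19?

X-51 and Z-48 present → Z-70 forms (Rx 3).
X-51 and Z-70 present → S-68 forms (Rx 4).
S-68 and X-51 present → G-49 forms (Rx 11).
S-69 would need T-19 and Z-48 (Rx 10), but T-19 never forms.
G-49: reached.
C-69 would need S-69 (Rx 6), but S-69 never forms.
Z-70: reached.
T-19 would need S-69 (Rx 7), but S-69 never forms.
Reached: G-49 and Z-70 — 2 of the 5.

2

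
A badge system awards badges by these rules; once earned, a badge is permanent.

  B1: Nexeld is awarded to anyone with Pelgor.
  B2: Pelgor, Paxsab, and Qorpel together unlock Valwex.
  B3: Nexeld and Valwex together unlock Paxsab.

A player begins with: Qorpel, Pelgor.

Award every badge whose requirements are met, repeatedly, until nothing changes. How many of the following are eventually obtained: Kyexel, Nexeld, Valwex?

With Pelgor, Nexeld is earned (B1).
No rule produces Kyexel, and it is not given.
Nexeld: reached.
Valwex would need Pelgor, Paxsab, and Qorpel (B2), but Paxsab is never earned.
Reached: Nexeld — 1 of the 3.

1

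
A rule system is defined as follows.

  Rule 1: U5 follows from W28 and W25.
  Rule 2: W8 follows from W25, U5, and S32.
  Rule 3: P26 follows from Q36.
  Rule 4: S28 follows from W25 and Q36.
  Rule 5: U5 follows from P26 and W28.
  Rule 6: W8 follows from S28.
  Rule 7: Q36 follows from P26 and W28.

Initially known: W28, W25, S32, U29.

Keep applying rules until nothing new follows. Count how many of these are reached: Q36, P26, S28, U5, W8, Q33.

From W28 and W25, Rule 1 gives U5.
W25, U5, and S32 hold, so W8 follows (Rule 2).
Q36 would need P26 and W28 (Rule 7), but P26 is never established.
P26 would need Q36 (Rule 3), but Q36 is never established.
S28 would need W25 and Q36 (Rule 4), but Q36 is never established.
U5: reached.
W8: reached.
No rule produces Q33, and it is not given.
Reached: U5 and W8 — 2 of the 6.

2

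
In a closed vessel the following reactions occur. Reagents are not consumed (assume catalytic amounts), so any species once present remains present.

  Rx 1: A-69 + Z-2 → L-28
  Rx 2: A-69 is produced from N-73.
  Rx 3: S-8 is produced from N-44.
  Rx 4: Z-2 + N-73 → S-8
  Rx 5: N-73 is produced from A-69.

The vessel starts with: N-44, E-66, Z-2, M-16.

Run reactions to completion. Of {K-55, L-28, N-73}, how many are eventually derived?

No rule produces K-55, and it is not given.
L-28 would need A-69 and Z-2 (Rx 1), but A-69 never forms.
N-73 would need A-69 (Rx 5), but A-69 never forms.
None of the 3 are reached.

0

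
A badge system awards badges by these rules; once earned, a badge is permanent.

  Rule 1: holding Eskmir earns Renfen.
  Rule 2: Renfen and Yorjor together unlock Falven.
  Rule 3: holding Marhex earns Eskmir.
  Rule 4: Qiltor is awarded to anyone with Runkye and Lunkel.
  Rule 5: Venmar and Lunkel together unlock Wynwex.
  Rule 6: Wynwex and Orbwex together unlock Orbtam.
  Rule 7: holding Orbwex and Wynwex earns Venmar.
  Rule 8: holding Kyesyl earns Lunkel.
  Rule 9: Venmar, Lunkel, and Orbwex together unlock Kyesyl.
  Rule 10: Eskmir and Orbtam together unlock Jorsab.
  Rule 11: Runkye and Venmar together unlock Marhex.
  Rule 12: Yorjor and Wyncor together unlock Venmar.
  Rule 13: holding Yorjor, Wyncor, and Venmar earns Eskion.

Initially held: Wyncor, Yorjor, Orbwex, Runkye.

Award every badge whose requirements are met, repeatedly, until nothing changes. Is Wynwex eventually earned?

Wynwex would need Venmar and Lunkel (Rule 5), but Lunkel is never earned.

No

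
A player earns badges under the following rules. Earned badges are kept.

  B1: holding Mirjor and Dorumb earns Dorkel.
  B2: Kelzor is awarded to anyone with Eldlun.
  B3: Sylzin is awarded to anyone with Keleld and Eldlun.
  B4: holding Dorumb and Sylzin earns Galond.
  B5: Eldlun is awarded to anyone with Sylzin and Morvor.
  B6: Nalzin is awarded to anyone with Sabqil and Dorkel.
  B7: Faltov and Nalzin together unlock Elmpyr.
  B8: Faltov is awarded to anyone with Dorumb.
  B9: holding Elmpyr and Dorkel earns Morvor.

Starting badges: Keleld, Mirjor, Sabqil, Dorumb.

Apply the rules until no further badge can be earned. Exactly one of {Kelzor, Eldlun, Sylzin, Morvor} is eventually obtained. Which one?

With Mirjor and Dorumb, Dorkel is earned (B1).
With Dorumb, Faltov is earned (B8).
With Sabqil and Dorkel, Nalzin is earned (B6).
With Faltov and Nalzin, Elmpyr is earned (B7).
With Elmpyr and Dorkel, Morvor is earned (B9).
Kelzor would need Eldlun (B2), but Eldlun is never earned. Sylzin would need Keleld and Eldlun (B3), but Eldlun is never earned. Eldlun would need Sylzin and Morvor (B5), but Sylzin is never earned.

Morvor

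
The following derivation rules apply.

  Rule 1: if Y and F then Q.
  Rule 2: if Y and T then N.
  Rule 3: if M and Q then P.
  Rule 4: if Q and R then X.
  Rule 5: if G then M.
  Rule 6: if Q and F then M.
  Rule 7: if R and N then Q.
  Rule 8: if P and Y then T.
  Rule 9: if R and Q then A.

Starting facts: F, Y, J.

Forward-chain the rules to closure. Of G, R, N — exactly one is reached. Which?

Y and F hold, so Q follows (Rule 1).
From Q and F, Rule 6 gives M.
From M and Q, Rule 3 gives P.
P and Y hold, so T follows (Rule 8).
Y and T hold, so N follows (Rule 2).
No rule produces G, and it is not given. No rule produces R, and it is not given.

N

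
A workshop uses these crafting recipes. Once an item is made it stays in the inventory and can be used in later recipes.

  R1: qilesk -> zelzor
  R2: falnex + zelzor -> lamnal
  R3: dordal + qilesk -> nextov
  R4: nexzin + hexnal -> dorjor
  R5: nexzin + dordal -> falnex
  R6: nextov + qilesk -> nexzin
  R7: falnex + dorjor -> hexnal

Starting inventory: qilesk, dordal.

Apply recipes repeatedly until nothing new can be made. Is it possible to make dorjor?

dorjor would need nexzin and hexnal (R4), but hexnal is never obtained.

No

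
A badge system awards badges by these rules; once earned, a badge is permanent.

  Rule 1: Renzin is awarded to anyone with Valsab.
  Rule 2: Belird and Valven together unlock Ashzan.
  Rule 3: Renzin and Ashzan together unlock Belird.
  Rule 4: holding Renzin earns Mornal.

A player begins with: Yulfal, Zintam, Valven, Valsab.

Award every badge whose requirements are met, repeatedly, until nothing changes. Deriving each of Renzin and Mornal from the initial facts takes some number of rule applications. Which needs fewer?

Renzin

Renzin: With Valsab, Renzin is earned (Rule 1). [1 rule application]
Mornal: With Valsab, Renzin is earned (Rule 1). With Renzin, Mornal is earned (Rule 4). [2 rule applications]
Renzin needs fewer.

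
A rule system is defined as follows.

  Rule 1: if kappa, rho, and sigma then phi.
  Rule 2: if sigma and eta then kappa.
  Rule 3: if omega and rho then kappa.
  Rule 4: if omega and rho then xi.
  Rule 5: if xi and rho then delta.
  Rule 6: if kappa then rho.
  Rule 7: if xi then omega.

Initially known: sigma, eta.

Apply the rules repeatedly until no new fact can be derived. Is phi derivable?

Yes

From sigma and eta, Rule 2 gives kappa.
kappa holds, so rho follows (Rule 6).
From kappa, rho, and sigma, Rule 1 gives phi.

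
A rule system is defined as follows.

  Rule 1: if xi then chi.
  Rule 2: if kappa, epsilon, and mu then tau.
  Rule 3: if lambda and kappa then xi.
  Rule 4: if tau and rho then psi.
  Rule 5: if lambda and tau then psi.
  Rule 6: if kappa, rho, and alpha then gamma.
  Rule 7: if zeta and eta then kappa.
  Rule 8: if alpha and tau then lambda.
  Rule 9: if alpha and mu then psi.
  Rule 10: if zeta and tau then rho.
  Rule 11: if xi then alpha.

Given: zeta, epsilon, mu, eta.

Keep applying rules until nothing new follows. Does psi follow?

From zeta and eta, Rule 7 gives kappa.
kappa, epsilon, and mu hold, so tau follows (Rule 2).
zeta and tau hold, so rho follows (Rule 10).
From tau and rho, Rule 4 gives psi.

Yes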